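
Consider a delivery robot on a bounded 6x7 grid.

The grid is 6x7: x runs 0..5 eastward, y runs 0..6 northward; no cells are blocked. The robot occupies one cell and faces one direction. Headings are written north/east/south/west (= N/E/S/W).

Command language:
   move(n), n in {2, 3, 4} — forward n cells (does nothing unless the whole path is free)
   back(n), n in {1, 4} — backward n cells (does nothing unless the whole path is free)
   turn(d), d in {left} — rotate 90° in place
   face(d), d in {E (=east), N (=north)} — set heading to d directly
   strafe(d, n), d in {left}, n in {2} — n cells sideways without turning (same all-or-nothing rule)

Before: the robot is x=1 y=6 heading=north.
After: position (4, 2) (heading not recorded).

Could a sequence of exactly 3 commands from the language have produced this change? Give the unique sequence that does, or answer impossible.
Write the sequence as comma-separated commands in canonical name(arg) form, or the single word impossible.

back(4), face(E), move(3)

key: running move(3) before back(4) would end elsewhere — order is forced
from: x=1 y=6 heading=north
[1] after back(4): x=1 y=2 heading=north
[2] after face(E): x=1 y=2 heading=east
[3] after move(3): x=4 y=2 heading=east
no other 3-command option fits: unique.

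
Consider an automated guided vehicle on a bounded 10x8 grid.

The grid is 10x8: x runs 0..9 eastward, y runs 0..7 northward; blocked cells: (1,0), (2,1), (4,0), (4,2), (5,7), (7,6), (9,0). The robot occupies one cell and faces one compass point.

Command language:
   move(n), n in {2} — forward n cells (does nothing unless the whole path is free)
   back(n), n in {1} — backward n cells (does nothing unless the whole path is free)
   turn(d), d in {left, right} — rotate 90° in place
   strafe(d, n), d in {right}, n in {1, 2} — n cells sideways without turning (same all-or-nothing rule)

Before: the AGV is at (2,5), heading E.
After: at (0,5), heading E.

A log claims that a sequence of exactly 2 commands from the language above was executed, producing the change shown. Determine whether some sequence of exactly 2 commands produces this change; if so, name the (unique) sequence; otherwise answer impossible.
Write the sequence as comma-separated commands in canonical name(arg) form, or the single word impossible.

back(1), back(1)

key: heading stays E — no command in the sequence turns
begin: at (2,5), heading E
step 1 (back(1)): at (1,5), heading E
step 2 (back(1)): at (0,5), heading E
uniquely the one of 36 2-step routes that fits.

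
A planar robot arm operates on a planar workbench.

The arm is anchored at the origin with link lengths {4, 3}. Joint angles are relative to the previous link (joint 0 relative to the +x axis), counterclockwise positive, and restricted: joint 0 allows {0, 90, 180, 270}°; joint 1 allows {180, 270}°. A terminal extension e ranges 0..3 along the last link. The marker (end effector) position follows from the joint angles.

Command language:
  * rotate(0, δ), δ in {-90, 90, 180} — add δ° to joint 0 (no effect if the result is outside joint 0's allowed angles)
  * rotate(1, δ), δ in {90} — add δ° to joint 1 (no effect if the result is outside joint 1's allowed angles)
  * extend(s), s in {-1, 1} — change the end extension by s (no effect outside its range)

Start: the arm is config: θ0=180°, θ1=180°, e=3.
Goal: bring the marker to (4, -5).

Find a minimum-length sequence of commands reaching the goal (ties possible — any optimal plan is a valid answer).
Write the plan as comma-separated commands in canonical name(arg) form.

initial: config: θ0=180°, θ1=180°, e=3
step 1 (extend(-1)): config: θ0=180°, θ1=180°, e=2
step 2 (rotate(0, 180)): config: θ0=0°, θ1=180°, e=2
step 3 (rotate(1, 90)): config: θ0=0°, θ1=270°, e=2
nothing shorter than 3 reaches the goal.

extend(-1), rotate(0, 180), rotate(1, 90)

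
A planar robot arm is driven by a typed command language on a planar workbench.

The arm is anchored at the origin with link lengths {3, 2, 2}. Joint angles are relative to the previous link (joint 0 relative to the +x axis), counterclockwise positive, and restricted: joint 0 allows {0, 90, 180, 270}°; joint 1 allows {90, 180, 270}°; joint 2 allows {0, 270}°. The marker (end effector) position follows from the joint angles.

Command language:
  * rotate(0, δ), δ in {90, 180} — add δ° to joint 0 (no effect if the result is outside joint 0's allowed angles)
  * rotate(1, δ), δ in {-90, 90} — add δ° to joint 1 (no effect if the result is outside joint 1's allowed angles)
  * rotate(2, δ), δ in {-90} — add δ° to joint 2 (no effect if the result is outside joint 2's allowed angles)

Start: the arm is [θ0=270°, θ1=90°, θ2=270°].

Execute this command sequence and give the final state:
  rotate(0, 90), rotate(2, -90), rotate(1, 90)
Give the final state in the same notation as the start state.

initial: [θ0=270°, θ1=90°, θ2=270°]
[1] after rotate(0, 90): [θ0=0°, θ1=90°, θ2=270°]
[2] after rotate(2, -90): [θ0=0°, θ1=90°, θ2=270°]
[3] after rotate(1, 90): [θ0=0°, θ1=180°, θ2=270°]

[θ0=0°, θ1=180°, θ2=270°]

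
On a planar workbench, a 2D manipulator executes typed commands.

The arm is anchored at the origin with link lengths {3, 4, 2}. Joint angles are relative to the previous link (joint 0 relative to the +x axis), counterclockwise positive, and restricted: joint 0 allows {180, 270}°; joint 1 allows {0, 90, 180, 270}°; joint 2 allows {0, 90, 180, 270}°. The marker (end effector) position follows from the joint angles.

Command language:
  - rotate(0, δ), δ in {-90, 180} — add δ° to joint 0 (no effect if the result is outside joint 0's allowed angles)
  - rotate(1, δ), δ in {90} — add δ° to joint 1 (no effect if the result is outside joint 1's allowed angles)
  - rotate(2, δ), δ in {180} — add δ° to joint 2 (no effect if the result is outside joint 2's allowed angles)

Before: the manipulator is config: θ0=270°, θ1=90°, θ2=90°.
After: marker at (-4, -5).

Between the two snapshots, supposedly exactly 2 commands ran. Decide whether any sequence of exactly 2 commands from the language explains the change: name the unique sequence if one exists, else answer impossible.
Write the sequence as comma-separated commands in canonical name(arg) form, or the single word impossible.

start: config: θ0=270°, θ1=90°, θ2=90°
[1] after rotate(1, 90): config: θ0=270°, θ1=180°, θ2=90°
[2] after rotate(1, 90): config: θ0=270°, θ1=270°, θ2=90°
all 16 alternatives checked — unique.

rotate(1, 90), rotate(1, 90)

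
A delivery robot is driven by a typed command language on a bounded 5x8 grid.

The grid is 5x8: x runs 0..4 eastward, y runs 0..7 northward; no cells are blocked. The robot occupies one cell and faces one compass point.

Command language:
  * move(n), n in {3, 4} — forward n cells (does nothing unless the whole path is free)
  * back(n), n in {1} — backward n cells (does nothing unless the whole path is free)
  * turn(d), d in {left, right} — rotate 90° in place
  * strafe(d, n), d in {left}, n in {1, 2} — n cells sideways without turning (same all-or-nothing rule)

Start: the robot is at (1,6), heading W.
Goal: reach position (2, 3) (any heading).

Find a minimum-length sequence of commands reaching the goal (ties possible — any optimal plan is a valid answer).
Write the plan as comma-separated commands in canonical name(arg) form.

initial: at (1,6), heading W
step 1 (strafe(left, 2)): at (1,4), heading W
step 2 (back(1)): at (2,4), heading W
step 3 (strafe(left, 1)): at (2,3), heading W
minimal: 3 command(s), checked below 3.

strafe(left, 2), back(1), strafe(left, 1)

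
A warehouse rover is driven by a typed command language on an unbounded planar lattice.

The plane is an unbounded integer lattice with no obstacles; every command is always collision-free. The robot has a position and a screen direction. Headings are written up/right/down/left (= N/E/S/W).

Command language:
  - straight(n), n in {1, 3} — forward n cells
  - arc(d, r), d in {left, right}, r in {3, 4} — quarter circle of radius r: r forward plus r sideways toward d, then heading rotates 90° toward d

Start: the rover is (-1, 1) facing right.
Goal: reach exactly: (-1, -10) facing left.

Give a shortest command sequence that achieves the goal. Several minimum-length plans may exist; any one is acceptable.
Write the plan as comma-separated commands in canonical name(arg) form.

from: (-1, 1) facing right
step 1 (arc(right, 4)): (3, -3) facing down
step 2 (straight(3)): (3, -6) facing down
step 3 (arc(right, 4)): (-1, -10) facing left
shorter routes all fall short; 3 is best.

arc(right, 4), straight(3), arc(right, 4)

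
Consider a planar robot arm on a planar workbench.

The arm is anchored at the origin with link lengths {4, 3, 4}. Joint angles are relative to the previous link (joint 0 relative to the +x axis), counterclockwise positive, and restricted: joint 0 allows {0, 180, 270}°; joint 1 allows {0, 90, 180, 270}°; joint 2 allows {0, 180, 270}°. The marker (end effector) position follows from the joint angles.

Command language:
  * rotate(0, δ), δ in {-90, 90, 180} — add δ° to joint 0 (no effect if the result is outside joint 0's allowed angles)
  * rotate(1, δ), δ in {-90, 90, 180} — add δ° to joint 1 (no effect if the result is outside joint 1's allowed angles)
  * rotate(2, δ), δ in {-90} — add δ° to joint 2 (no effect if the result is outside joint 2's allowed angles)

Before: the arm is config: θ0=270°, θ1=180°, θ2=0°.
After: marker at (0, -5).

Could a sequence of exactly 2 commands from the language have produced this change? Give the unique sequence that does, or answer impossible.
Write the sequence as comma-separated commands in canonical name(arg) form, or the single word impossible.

begin: config: θ0=270°, θ1=180°, θ2=0°
[1] after rotate(2, -90): config: θ0=270°, θ1=180°, θ2=270°
[2] after rotate(2, -90): config: θ0=270°, θ1=180°, θ2=180°
all 49 alternatives checked — unique.

rotate(2, -90), rotate(2, -90)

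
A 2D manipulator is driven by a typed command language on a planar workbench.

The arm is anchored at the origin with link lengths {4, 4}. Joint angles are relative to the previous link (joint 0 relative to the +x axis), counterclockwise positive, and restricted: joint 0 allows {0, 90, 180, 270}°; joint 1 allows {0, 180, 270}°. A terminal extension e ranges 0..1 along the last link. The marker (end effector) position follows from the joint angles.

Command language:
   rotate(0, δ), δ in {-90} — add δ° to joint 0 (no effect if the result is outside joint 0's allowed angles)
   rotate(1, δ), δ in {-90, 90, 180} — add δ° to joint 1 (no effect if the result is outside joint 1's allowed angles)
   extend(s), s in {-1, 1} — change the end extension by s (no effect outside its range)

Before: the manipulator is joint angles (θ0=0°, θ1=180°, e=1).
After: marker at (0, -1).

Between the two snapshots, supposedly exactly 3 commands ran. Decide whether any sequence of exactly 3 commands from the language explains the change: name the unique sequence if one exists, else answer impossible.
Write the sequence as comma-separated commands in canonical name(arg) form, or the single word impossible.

initial: joint angles (θ0=0°, θ1=180°, e=1)
1. rotate(0, -90) → joint angles (θ0=270°, θ1=180°, e=1)
2. rotate(0, -90) → joint angles (θ0=180°, θ1=180°, e=1)
3. rotate(0, -90) → joint angles (θ0=90°, θ1=180°, e=1)
all 216 alternatives checked — unique.

rotate(0, -90), rotate(0, -90), rotate(0, -90)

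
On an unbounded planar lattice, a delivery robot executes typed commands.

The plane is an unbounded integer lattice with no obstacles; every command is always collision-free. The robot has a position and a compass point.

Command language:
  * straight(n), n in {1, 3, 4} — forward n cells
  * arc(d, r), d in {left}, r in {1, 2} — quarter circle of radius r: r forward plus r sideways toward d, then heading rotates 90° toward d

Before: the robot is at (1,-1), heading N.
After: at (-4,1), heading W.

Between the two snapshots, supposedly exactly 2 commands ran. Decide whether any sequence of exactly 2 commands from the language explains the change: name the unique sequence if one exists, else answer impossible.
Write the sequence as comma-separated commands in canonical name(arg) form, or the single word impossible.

key: running straight(3) before arc(left, 2) would end elsewhere — order is forced
begin: at (1,-1), heading N
step 1 (arc(left, 2)): at (-1,1), heading W
step 2 (straight(3)): at (-4,1), heading W
all 25 alternatives checked — unique.

arc(left, 2), straight(3)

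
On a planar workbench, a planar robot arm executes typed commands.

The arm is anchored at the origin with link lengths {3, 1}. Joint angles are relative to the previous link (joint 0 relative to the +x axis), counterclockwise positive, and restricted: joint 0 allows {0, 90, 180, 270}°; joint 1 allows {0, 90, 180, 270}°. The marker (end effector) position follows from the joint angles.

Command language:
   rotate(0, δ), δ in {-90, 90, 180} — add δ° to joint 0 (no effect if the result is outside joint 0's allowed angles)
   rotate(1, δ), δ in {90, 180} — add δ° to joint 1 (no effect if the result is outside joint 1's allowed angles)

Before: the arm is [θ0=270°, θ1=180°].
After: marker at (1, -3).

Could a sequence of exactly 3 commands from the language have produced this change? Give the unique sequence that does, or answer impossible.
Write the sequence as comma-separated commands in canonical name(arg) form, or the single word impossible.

t0: [θ0=270°, θ1=180°]
step 1 (rotate(1, 90)): [θ0=270°, θ1=270°]
step 2 (rotate(1, 90)): [θ0=270°, θ1=0°]
step 3 (rotate(1, 90)): [θ0=270°, θ1=90°]
no rival 3-sequence matches.

rotate(1, 90), rotate(1, 90), rotate(1, 90)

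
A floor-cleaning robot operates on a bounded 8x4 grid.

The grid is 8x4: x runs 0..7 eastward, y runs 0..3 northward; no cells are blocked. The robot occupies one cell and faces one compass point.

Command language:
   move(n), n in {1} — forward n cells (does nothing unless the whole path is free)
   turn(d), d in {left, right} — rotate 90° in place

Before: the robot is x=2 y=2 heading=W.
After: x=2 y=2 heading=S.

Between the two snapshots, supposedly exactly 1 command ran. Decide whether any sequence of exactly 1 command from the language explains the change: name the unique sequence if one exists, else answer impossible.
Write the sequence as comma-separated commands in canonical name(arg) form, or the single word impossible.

key: (2,2) unchanged — the single command moves nothing
start: x=2 y=2 heading=W
[1] after turn(left): x=2 y=2 heading=S
no rival 1-sequence matches.

turn(left)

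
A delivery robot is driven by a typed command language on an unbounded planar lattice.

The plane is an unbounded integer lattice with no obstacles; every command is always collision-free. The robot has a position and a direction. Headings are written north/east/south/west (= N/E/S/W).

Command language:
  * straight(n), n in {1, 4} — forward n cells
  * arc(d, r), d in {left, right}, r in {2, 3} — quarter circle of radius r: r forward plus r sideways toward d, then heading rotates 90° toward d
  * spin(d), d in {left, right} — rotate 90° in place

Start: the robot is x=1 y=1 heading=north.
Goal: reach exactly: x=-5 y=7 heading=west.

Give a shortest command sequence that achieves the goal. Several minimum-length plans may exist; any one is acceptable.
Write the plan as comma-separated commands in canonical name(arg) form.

arc(left, 2), arc(right, 2), arc(left, 2)

initial: x=1 y=1 heading=north
t=1 arc(left, 2) ⇒ x=-1 y=3 heading=west
t=2 arc(right, 2) ⇒ x=-3 y=5 heading=north
t=3 arc(left, 2) ⇒ x=-5 y=7 heading=west
shorter routes all fall short; 3 is best.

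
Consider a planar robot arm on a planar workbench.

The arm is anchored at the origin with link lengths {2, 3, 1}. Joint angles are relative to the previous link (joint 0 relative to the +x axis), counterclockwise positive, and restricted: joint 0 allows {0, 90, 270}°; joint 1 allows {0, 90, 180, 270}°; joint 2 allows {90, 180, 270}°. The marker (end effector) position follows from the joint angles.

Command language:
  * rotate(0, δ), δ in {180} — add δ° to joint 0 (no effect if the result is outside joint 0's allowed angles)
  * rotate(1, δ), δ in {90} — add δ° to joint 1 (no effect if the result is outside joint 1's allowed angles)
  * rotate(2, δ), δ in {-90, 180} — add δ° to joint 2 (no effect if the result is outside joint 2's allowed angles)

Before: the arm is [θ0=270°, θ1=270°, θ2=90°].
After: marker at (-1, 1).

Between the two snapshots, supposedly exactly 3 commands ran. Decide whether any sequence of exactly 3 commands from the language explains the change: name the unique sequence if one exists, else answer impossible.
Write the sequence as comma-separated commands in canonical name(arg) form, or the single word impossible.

rotate(1, 90), rotate(1, 90), rotate(1, 90)

initial: [θ0=270°, θ1=270°, θ2=90°]
1. rotate(1, 90) → [θ0=270°, θ1=0°, θ2=90°]
2. rotate(1, 90) → [θ0=270°, θ1=90°, θ2=90°]
3. rotate(1, 90) → [θ0=270°, θ1=180°, θ2=90°]
no other 3-command option fits: unique.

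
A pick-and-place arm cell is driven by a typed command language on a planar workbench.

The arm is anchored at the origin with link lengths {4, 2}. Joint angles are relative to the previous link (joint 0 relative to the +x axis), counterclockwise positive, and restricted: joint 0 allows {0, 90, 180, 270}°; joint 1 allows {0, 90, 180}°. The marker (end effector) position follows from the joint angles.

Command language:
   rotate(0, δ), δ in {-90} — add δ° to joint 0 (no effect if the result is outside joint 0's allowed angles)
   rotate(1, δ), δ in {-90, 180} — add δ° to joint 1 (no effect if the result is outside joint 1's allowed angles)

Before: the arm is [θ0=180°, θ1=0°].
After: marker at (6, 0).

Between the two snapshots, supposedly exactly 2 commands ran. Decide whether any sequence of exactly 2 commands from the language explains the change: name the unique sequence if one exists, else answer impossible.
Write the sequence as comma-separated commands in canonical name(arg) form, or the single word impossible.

rotate(0, -90), rotate(0, -90)

begin: [θ0=180°, θ1=0°]
step 1 (rotate(0, -90)): [θ0=90°, θ1=0°]
step 2 (rotate(0, -90)): [θ0=0°, θ1=0°]
uniquely the one of 9 2-step routes that fits.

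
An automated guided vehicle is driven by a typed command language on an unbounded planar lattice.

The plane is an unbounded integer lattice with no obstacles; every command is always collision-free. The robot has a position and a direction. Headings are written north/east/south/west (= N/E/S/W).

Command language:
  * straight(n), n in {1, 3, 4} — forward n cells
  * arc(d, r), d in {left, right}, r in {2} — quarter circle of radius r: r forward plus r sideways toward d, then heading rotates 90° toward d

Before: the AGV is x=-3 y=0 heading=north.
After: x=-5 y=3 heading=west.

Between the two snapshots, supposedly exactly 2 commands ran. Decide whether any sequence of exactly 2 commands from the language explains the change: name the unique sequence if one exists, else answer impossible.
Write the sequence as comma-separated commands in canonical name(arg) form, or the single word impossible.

key: running arc(left, 2) before straight(1) would end elsewhere — order is forced
initial: x=-3 y=0 heading=north
step 1 (straight(1)): x=-3 y=1 heading=north
step 2 (arc(left, 2)): x=-5 y=3 heading=west
uniquely the one of 25 2-step routes that fits.

straight(1), arc(left, 2)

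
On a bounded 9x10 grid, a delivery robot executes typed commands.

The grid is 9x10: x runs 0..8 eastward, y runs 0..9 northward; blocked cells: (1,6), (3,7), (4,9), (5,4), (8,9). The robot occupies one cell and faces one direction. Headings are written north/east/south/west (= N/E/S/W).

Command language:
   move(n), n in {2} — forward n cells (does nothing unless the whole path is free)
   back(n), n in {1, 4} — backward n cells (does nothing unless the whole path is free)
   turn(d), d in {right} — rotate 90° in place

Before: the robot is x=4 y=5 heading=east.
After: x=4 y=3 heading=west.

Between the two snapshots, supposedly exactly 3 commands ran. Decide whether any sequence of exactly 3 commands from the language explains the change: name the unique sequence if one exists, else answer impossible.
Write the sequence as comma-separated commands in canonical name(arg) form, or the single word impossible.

key: cell and facing (now W) both changed — the 3 commands mix motion and turning
begin: x=4 y=5 heading=east
step 1 (turn(right)): x=4 y=5 heading=south
step 2 (move(2)): x=4 y=3 heading=south
step 3 (turn(right)): x=4 y=3 heading=west
all 64 alternatives checked — unique.

turn(right), move(2), turn(right)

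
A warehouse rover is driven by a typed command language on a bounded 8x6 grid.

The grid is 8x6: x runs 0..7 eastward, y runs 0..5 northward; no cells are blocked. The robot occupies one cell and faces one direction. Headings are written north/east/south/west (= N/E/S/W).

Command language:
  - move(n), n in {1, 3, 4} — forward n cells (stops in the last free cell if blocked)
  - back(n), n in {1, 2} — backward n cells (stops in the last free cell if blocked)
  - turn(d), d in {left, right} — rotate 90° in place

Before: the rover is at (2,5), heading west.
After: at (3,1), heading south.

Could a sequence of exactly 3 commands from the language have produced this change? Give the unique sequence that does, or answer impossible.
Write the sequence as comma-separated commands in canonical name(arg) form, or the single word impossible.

back(1), turn(left), move(4)

key: order matters: swapping back(1) and move(4) lands elsewhere
from: at (2,5), heading west
step 1 (back(1)): at (3,5), heading west
step 2 (turn(left)): at (3,5), heading south
step 3 (move(4)): at (3,1), heading south
uniquely the one of 343 3-step routes that fits.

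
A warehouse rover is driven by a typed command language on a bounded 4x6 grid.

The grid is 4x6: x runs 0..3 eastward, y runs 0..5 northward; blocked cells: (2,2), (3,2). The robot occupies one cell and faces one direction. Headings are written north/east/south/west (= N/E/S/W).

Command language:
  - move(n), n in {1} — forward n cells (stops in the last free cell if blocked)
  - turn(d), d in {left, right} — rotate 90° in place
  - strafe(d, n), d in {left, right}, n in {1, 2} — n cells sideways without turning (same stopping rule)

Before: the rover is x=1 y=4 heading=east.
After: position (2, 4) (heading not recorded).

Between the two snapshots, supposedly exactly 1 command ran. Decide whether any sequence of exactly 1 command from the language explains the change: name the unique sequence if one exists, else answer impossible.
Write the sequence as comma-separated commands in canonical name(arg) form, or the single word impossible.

move(1)

t0: x=1 y=4 heading=east
[1] after move(1): x=2 y=4 heading=east
uniquely the one of 7 1-step routes that fits.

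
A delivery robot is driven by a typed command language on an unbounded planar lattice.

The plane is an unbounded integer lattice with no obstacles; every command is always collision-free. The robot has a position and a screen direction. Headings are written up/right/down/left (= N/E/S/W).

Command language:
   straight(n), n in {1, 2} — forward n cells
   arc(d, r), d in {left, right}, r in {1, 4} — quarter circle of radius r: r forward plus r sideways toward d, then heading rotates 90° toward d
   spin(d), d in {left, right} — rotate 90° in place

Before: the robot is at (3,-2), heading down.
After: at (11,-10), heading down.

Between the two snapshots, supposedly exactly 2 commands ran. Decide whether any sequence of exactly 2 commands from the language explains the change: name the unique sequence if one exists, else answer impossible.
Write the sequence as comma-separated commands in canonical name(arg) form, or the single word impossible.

key: order matters: swapping arc(left, 4) and arc(right, 4) lands elsewhere
from: at (3,-2), heading down
1. arc(left, 4) → at (7,-6), heading right
2. arc(right, 4) → at (11,-10), heading down
no rival 2-sequence matches.

arc(left, 4), arc(right, 4)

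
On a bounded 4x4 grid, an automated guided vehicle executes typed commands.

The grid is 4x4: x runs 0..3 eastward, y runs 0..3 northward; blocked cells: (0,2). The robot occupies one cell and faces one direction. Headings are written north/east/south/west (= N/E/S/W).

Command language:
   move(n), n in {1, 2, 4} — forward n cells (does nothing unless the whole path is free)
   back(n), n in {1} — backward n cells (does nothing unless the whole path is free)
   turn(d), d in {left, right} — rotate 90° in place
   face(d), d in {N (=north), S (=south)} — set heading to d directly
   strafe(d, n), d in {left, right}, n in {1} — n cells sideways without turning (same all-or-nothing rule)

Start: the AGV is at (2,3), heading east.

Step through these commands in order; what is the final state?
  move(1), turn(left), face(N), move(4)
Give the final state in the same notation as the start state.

begin: at (2,3), heading east
[1] after move(1): at (3,3), heading east
[2] after turn(left): at (3,3), heading north
[3] after face(N): at (3,3), heading north
[4] after move(4): at (3,3), heading north

at (3,3), heading north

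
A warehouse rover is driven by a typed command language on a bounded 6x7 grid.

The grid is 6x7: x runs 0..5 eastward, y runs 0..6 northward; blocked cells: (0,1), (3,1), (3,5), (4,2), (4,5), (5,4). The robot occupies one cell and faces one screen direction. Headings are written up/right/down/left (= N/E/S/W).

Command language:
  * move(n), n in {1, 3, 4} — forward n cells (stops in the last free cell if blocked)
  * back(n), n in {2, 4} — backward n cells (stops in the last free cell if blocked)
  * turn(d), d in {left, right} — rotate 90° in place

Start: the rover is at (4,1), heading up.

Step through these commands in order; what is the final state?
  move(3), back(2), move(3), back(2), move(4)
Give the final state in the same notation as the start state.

at (4,1), heading up

start: at (4,1), heading up
[1] after move(3): at (4,1), heading up
[2] after back(2): at (4,0), heading up
[3] after move(3): at (4,1), heading up
[4] after back(2): at (4,0), heading up
[5] after move(4): at (4,1), heading up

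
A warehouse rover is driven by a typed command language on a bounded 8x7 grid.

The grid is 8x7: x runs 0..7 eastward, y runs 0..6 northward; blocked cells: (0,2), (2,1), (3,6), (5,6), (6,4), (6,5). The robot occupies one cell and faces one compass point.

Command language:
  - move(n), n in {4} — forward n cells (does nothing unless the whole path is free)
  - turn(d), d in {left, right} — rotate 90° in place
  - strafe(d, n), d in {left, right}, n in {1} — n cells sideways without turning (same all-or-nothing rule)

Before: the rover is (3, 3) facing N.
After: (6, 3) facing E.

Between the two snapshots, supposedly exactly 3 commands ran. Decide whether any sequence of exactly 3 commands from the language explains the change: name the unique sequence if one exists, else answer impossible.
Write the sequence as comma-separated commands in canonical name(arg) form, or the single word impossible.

strafe(left, 1), turn(right), move(4)

key: position moved to (6,3) AND the heading swung to E — translation plus rotation needed
from: (3, 3) facing N
[1] after strafe(left, 1): (2, 3) facing N
[2] after turn(right): (2, 3) facing E
[3] after move(4): (6, 3) facing E
uniquely the one of 125 3-step routes that fits.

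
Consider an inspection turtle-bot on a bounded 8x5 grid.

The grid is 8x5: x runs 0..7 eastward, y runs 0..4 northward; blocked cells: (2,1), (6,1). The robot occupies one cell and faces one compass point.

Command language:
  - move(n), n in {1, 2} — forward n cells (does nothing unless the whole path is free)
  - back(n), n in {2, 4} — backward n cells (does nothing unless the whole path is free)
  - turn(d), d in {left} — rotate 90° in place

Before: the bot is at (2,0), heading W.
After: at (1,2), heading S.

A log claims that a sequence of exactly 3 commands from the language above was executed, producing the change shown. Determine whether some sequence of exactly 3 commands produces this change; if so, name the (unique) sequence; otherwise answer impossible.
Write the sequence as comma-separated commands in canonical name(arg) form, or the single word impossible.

move(1), turn(left), back(2)

key: running back(2) before move(1) would end elsewhere — order is forced
start: at (2,0), heading W
step 1 (move(1)): at (1,0), heading W
step 2 (turn(left)): at (1,0), heading S
step 3 (back(2)): at (1,2), heading S
no other 3-command option fits: unique.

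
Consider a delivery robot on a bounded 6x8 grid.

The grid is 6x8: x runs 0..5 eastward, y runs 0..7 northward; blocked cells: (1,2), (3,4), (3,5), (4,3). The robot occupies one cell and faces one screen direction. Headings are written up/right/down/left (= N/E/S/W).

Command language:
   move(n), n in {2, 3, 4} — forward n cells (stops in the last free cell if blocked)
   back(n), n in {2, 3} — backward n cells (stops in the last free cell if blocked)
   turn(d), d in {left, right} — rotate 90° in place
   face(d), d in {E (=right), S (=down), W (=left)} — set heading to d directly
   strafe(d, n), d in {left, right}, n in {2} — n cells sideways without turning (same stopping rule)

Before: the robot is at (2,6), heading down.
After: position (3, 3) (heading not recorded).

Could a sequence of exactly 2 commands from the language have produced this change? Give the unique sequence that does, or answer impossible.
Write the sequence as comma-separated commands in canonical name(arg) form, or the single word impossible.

move(3), strafe(left, 2)

key: running strafe(left, 2) before move(3) would end elsewhere — order is forced
t0: at (2,6), heading down
1. move(3) → at (2,3), heading down
2. strafe(left, 2) → at (3,3), heading down
all 144 alternatives checked — unique.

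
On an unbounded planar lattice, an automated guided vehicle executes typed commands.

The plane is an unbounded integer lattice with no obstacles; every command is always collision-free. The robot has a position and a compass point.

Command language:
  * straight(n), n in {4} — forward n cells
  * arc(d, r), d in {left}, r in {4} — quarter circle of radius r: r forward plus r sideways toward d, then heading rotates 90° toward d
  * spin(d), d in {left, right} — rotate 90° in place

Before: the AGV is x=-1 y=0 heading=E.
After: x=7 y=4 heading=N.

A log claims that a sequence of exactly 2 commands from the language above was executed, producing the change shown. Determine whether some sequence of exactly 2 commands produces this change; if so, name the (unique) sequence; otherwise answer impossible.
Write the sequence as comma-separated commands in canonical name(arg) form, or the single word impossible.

key: order matters: swapping straight(4) and arc(left, 4) lands elsewhere
t0: x=-1 y=0 heading=E
[1] after straight(4): x=3 y=0 heading=E
[2] after arc(left, 4): x=7 y=4 heading=N
no other 2-command option fits: unique.

straight(4), arc(left, 4)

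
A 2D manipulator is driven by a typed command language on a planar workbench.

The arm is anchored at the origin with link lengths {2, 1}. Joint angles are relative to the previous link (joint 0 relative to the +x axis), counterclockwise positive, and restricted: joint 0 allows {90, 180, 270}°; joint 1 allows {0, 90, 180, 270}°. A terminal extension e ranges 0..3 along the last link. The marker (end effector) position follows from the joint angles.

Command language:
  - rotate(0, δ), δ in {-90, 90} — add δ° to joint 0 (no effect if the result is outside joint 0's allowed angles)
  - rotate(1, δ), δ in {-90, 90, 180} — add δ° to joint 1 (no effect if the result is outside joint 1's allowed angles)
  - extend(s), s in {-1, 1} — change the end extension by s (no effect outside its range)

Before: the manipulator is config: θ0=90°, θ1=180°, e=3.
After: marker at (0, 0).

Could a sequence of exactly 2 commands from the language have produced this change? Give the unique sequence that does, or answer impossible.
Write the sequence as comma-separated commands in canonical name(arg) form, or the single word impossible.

extend(-1), extend(-1)

initial: config: θ0=90°, θ1=180°, e=3
1. extend(-1) → config: θ0=90°, θ1=180°, e=2
2. extend(-1) → config: θ0=90°, θ1=180°, e=1
no rival 2-sequence matches.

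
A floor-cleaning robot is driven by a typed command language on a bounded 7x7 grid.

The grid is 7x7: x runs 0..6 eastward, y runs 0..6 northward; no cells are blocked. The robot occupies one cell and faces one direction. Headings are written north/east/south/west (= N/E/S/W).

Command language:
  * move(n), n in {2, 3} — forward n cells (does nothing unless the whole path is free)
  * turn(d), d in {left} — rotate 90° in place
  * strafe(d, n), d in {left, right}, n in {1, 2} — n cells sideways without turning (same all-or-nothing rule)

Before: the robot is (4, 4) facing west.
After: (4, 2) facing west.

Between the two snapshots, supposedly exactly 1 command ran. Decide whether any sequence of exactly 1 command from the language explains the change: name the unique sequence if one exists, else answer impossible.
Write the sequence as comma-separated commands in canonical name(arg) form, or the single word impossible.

key: heading stays W — the single command does not turn
from: (4, 4) facing west
1. strafe(left, 2) → (4, 2) facing west
uniquely the one of 7 1-step routes that fits.

strafe(left, 2)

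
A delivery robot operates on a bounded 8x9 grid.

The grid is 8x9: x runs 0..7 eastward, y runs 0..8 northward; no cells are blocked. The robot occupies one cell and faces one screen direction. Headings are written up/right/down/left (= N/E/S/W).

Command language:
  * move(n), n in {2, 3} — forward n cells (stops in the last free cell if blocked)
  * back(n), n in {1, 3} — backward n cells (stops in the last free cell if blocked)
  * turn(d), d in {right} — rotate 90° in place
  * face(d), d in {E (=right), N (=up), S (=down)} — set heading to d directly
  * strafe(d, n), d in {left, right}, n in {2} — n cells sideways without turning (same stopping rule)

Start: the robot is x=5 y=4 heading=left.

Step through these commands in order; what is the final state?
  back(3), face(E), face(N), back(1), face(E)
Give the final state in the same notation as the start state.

begin: x=5 y=4 heading=left
step 1 (back(3)): x=7 y=4 heading=left
step 2 (face(E)): x=7 y=4 heading=right
step 3 (face(N)): x=7 y=4 heading=up
step 4 (back(1)): x=7 y=3 heading=up
step 5 (face(E)): x=7 y=3 heading=right

x=7 y=3 heading=right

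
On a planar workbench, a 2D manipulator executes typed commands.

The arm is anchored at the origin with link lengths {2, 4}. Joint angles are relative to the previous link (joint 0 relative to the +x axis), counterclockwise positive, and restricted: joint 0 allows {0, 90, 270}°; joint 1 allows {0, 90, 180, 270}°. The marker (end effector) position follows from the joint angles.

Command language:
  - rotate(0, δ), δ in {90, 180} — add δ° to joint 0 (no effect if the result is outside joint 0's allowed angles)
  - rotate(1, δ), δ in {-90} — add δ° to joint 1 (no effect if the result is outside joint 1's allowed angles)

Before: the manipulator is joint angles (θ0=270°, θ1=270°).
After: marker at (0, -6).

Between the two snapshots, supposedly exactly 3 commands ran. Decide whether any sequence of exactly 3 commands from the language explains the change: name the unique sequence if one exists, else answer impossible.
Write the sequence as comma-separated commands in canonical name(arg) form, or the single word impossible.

initial: joint angles (θ0=270°, θ1=270°)
1. rotate(1, -90) → joint angles (θ0=270°, θ1=180°)
2. rotate(1, -90) → joint angles (θ0=270°, θ1=90°)
3. rotate(1, -90) → joint angles (θ0=270°, θ1=0°)
no rival 3-sequence matches.

rotate(1, -90), rotate(1, -90), rotate(1, -90)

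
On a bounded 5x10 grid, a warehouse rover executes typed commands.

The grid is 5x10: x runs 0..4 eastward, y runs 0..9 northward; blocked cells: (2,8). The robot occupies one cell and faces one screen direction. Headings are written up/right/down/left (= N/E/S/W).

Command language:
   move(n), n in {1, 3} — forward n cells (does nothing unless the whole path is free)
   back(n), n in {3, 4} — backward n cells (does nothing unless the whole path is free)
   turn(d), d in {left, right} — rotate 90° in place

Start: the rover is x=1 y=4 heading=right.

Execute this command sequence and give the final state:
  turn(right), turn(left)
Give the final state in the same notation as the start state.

x=1 y=4 heading=right

from: x=1 y=4 heading=right
step 1 (turn(right)): x=1 y=4 heading=down
step 2 (turn(left)): x=1 y=4 heading=right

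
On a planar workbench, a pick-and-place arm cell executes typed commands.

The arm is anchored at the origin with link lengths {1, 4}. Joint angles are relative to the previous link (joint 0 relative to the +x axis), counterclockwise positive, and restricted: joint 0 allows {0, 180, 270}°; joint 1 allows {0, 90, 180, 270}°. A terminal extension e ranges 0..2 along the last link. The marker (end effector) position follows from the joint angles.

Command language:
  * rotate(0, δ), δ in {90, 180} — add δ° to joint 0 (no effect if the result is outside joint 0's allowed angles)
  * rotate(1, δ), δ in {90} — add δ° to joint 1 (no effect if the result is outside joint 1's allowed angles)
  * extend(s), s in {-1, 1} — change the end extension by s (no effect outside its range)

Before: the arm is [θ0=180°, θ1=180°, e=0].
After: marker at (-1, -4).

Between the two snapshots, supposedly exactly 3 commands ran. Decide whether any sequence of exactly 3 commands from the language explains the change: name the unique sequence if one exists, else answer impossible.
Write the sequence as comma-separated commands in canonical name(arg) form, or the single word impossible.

from: [θ0=180°, θ1=180°, e=0]
1. rotate(1, 90) → [θ0=180°, θ1=270°, e=0]
2. rotate(1, 90) → [θ0=180°, θ1=0°, e=0]
3. rotate(1, 90) → [θ0=180°, θ1=90°, e=0]
uniquely the one of 125 3-step routes that fits.

rotate(1, 90), rotate(1, 90), rotate(1, 90)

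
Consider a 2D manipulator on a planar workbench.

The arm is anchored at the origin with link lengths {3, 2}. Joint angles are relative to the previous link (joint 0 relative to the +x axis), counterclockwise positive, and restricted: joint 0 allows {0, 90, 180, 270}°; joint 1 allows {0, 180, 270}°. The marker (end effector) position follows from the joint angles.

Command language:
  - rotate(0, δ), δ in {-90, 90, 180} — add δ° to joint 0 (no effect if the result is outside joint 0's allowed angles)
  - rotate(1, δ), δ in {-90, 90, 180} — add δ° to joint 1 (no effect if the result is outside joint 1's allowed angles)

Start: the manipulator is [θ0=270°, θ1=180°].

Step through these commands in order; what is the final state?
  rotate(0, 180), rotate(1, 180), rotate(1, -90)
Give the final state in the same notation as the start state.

[θ0=90°, θ1=270°]

from: [θ0=270°, θ1=180°]
[1] after rotate(0, 180): [θ0=90°, θ1=180°]
[2] after rotate(1, 180): [θ0=90°, θ1=0°]
[3] after rotate(1, -90): [θ0=90°, θ1=270°]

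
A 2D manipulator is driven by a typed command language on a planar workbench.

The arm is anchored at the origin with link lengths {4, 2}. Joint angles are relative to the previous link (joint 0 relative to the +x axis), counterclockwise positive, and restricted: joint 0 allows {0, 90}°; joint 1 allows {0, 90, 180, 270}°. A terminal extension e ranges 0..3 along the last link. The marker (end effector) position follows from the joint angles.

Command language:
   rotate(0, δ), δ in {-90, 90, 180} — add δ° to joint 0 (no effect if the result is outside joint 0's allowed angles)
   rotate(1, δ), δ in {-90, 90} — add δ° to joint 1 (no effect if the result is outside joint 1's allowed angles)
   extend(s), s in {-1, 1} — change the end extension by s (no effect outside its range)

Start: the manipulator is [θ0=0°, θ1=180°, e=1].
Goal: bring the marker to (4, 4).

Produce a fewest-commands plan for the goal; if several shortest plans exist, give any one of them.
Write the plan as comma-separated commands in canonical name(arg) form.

from: [θ0=0°, θ1=180°, e=1]
1. extend(1) → [θ0=0°, θ1=180°, e=2]
2. rotate(1, -90) → [θ0=0°, θ1=90°, e=2]
no 1-step plan works, so 2 is optimal.

extend(1), rotate(1, -90)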